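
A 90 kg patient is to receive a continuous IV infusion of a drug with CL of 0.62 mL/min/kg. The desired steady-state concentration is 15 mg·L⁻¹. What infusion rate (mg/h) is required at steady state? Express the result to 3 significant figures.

50.2 mg/h

CL = 0.62 mL/min/kg × 90 kg = 55.80 mL/min = 55.80 × 60/1000 = 3.348 L/h
At steady state, infusion rate equals elimination rate: rate in = CL × Css.
Infusion rate = CL · Css = 3.348 L/h × 15 mg/L = 50.22 mg/h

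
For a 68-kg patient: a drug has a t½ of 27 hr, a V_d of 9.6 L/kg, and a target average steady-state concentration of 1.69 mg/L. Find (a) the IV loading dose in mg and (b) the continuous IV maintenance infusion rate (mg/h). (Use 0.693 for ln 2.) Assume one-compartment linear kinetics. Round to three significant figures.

(a) 1100 mg; (b) 28.3 mg/h

Vd = 9.6 L/kg × 68 kg = 652.8 L
LD = Vd × C = 652.8 × 1.69 = 1103 mg
CL = 0.693 × Vd / t½ = 0.693 × 652.8 / 27 = 16.76 L/h
Infusion rate = CL × Css = 16.76 × 1.69 = 28.32 mg/h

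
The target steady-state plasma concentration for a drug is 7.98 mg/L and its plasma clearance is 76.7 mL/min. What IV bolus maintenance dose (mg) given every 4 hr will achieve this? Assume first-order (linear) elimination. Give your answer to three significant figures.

147 mg

CL = 76.7 mL/min = 76.7 × 0.06 = 4.602 L/h
D = CL × Css × τ = 4.602 × 7.98 × 4 = 146.9 mg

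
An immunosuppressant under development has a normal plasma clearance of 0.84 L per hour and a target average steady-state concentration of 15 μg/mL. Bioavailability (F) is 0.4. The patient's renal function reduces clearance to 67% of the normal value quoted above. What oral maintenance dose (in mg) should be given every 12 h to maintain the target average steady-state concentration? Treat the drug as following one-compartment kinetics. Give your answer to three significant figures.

253 mg

Patient clearance = 0.67 × 0.8400 = 0.5628 L/h
D = CL × Css × τ / F = 0.5628 × 15 × 12 / 0.4 = 253.3 mg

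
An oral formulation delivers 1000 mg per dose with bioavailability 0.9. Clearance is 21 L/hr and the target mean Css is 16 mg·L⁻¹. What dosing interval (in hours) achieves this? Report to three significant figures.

F·D/τ = CL·Css → τ = F·D / (CL·Css).
τ = 0.9 × 1000 / (21 × 16) = 2.679 h

2.68 h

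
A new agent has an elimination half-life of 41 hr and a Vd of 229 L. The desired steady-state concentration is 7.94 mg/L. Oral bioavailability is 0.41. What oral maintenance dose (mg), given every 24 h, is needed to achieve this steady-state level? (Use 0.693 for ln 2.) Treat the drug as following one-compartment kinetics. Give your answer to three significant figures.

1800 mg

k = 0.693/41 = 0.01690 h⁻¹, so CL = k·Vd = 0.01690 × 229.0 = 3.870 L/h
D = CL × Css × τ / F = 3.870 × 7.94 × 24 / 0.41 = 1799 mg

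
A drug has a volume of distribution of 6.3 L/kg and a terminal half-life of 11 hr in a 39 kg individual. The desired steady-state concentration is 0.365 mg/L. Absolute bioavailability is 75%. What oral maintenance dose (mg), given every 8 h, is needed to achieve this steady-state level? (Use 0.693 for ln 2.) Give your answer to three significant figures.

60.3 mg

Vd(total) = 39 kg × 6.3 L/kg = 245.7 L
k = 0.693/11 = 0.06300 h⁻¹, so CL = k·Vd = 0.06300 × 245.7 = 15.48 L/h
D = CL × Css × τ / F = 15.48 × 0.365 × 8 / 0.75 = 60.27 mg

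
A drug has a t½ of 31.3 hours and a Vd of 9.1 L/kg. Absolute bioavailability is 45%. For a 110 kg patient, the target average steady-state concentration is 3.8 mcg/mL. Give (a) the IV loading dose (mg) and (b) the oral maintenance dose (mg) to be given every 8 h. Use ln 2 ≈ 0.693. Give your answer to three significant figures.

(a) 3800 mg; (b) 1500 mg

Vd(total) = 110 kg × 9.1 L/kg = 1001 L
LD = Vd × C = 1001 × 3.8 = 3804 mg
CL = 0.693 × Vd / t½ = 0.693 × 1001 / 31.3 = 22.16 L/h
D = CL × Css × τ / F = 22.16 × 3.8 × 8 / 0.45 = 1497 mg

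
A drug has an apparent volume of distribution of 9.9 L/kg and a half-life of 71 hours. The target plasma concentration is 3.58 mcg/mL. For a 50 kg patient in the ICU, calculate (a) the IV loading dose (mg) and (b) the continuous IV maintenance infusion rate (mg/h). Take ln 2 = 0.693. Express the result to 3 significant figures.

(a) 1770 mg; (b) 17.3 mg/h

Total Vd = 9.9 × 50 = 495.0 L
LD = Vd × C = 495.0 × 3.58 = 1772 mg
CL = 0.693 × Vd / t½ = 0.693 × 495.0 / 71 = 4.831 L/h
Infusion rate = CL × Css = 4.831 × 3.58 = 17.29 mg/h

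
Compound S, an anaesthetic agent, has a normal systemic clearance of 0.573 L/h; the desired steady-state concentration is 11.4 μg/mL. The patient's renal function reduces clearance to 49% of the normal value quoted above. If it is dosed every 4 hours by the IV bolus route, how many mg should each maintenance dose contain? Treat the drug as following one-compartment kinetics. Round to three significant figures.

12.8 mg

Patient clearance = 0.49 × 0.5730 = 0.2808 L/h
D = CL × Css × τ = 0.2808 × 11.4 × 4 = 12.80 mg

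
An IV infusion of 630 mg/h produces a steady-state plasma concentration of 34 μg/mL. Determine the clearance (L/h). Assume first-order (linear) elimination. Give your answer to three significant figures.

At steady state, infusion rate = CL × Css, so CL = rate / Css.
CL = 630 / 34 = 18.53 L/h

18.5 L/h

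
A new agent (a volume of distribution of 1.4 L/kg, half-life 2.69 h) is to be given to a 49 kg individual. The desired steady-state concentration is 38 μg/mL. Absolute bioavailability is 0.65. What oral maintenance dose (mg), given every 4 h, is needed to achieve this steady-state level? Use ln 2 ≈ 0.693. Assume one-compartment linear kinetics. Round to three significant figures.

4130 mg

Total Vd = 1.4 × 49 = 68.60 L
CL = ln 2 · Vd / t½ = 0.693 × 68.60 / 2.69 = 17.67 L/h
D = CL × Css × τ / F = 17.67 × 38 × 4 / 0.65 = 4132 mg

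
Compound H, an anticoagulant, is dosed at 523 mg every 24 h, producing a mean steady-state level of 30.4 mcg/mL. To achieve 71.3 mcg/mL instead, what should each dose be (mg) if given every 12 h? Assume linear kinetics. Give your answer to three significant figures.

613 mg

With linear kinetics, Css is proportional to dose rate (D/τ) at fixed clearance.
D₂ = D₁ × (Css,target / Css,current) × (τ₂/τ₁) = 523 × (71.3/30.4) × (12/24) = 613.3 mg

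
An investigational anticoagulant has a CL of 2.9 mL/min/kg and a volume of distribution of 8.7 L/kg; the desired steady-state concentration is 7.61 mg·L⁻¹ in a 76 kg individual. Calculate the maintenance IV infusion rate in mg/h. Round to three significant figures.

101 mg/h

CL = 2.9 mL/min/kg × 76 kg = 220.4 mL/min = 220.4 × 60/1000 = 13.22 L/h
Infusion rate = CL · Css = 13.22 L/h × 7.61 mg/L = 100.6 mg/h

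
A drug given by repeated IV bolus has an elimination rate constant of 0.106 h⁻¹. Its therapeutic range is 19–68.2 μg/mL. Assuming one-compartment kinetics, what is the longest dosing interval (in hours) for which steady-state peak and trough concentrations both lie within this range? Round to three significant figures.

Between IV bolus doses, concentration decays as C = C₀·e^(−kτ), so C_peak/C_trough = e^(kτ).
τ_max = ln(C_peak/C_trough) / k = ln(68.2/19) / 0.1060 = 1.278 / 0.1060 = 12.06 h

12.1 h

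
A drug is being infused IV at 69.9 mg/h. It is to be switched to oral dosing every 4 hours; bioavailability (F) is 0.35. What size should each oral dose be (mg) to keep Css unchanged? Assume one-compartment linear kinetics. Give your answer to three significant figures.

To maintain the same Css, the systemic dosing rate must be unchanged: F·D/τ = infusion rate.
D = rate × τ / F = 69.9 × 4 / 0.35 = 798.9 mg

799 mg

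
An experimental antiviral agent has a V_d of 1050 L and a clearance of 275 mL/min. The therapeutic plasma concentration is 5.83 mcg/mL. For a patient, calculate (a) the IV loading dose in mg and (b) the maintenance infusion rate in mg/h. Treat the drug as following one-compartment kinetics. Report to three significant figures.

(a) 6120 mg; (b) 96.2 mg/h

Loading: fill Vd to C_target → 1050 L × 5.83 mg/L = 6122 mg
Convert clearance: 275 mL/min × 60 min/h ÷ 1000 mL/L = 16.50 L/h
Maintenance: replace elimination → rate = CL × Css = 16.50 × 5.83 = 96.20 mg/h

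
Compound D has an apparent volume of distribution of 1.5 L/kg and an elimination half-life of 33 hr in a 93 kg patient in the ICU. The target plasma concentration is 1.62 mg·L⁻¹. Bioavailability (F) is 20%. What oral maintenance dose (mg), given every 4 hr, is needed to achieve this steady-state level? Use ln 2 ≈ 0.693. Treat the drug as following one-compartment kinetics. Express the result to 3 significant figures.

Vd = 1.5 L/kg × 93 kg = 139.5 L
CL = 0.693 × Vd / t½ = 0.693 × 139.5 / 33 = 2.930 L/h
D = CL × Css × τ / F = 2.930 × 1.62 × 4 / 0.2 = 94.93 mg

94.9 mg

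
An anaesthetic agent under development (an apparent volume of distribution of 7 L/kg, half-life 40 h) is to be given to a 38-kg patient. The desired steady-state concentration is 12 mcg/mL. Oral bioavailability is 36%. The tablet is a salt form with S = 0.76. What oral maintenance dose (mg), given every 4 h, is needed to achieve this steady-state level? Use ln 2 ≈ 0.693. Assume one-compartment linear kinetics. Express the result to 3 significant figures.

809 mg

Vd = 7 L/kg × 38 kg = 266.0 L
k = 0.693/40 = 0.01733 h⁻¹, so CL = k·Vd = 0.01733 × 266.0 = 4.610 L/h
D = CL × Css × τ / F / S = 4.610 × 12 × 4 / 0.36 / 0.76 = 808.8 mg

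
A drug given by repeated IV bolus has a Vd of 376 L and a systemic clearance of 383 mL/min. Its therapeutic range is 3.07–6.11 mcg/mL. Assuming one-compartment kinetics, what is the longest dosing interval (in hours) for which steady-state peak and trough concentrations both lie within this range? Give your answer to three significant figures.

CL = 383 mL/min = 383 × 0.06 = 22.98 L/h
k = CL / Vd = 22.98 / 376.0 = 0.06112 h⁻¹
Between IV bolus doses, concentration decays as C = C₀·e^(−kτ), so C_peak/C_trough = e^(kτ).
τ_max = ln(C_peak/C_trough) / k = ln(6.11/3.07) / 0.06112 = 0.6882 / 0.06112 = 11.26 h

11.3 h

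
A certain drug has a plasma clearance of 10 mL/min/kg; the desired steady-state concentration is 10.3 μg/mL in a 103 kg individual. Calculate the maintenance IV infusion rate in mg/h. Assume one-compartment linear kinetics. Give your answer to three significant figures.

637 mg/h

CL = 10 mL/min/kg × 103 kg = 1030 mL/min = 1030 × 60/1000 = 61.80 L/h
Infusion rate = CL · Css = 61.80 L/h × 10.3 mg/L = 636.5 mg/h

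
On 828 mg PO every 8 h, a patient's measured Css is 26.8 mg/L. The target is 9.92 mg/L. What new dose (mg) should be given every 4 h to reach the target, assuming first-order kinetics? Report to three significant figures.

153 mg

For first-order elimination, Css ∝ F·D/(CL·τ); F and CL are unchanged, so Css ∝ D/τ.
D₂ = D₁ × (Css,target / Css,current) × (τ₂/τ₁) = 828 × (9.92/26.8) × (4/8) = 153.2 mg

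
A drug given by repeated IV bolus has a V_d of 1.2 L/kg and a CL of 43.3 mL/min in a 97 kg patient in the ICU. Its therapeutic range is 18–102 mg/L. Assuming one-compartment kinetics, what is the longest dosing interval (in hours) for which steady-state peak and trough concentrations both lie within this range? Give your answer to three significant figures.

77.7 h

Total Vd = 1.2 × 97 = 116.4 L
Convert clearance: 43.3 mL/min × 60 min/h ÷ 1000 mL/L = 2.598 L/h
k = CL / Vd = 2.598 / 116.4 = 0.02232 h⁻¹
Between IV bolus doses, concentration decays as C = C₀·e^(−kτ), so C_peak/C_trough = e^(kτ).
τ_max = ln(C_peak/C_trough) / k = ln(102/18) / 0.02232 = 1.735 / 0.02232 = 77.73 h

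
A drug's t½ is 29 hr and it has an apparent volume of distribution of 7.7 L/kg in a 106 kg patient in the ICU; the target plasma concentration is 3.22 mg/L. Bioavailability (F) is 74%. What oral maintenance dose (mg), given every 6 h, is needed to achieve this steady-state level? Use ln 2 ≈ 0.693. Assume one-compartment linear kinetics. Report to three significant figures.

Vd(total) = 106 kg × 7.7 L/kg = 816.2 L
k = 0.693/29 = 0.02390 h⁻¹, so CL = k·Vd = 0.02390 × 816.2 = 19.51 L/h
D = CL × Css × τ / F = 19.51 × 3.22 × 6 / 0.74 = 509.4 mg

509 mg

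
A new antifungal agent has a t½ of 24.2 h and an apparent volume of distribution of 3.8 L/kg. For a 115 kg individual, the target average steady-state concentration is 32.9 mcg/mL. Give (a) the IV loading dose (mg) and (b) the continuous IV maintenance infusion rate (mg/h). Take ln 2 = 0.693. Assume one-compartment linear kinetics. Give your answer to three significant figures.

Vd = 3.8 L/kg × 115 kg = 437.0 L
LD = Vd × C = 437.0 × 32.9 = 14380 mg
CL = 0.693 × Vd / t½ = 0.693 × 437.0 / 24.2 = 12.51 L/h
Infusion rate = CL × Css = 12.51 × 32.9 = 411.6 mg/h

(a) 14400 mg; (b) 412 mg/h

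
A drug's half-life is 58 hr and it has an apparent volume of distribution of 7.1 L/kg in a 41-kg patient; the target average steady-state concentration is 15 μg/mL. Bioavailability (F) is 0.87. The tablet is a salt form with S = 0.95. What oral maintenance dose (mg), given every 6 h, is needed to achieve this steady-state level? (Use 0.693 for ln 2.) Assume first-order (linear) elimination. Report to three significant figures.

379 mg

Total Vd = 7.1 × 41 = 291.1 L
CL = ln 2 · Vd / t½ = 0.693 × 291.1 / 58 = 3.478 L/h
D = CL × Css × τ / F / S = 3.478 × 15 × 6 / 0.87 / 0.95 = 378.7 mg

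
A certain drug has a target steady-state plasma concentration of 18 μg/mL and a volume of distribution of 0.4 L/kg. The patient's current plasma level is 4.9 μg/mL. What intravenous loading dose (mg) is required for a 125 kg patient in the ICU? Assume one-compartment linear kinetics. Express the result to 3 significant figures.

Total Vd = 0.4 × 125 = 50.00 L
Concentration deficit ΔC = 18 − 4.9 = 13.10 mg/L
LD = Vd × ΔC = 50.00 × 13.10 = 655.0 mg

655 mg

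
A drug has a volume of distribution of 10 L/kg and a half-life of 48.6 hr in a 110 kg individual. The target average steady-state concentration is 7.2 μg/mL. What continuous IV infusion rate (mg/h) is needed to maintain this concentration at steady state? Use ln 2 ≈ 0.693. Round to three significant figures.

Total Vd = 10 × 110 = 1100 L
k = 0.693/48.6 = 0.01426 h⁻¹, so CL = k·Vd = 0.01426 × 1100 = 15.69 L/h
Infusion rate = CL × Css = 15.69 × 7.2 = 113.0 mg/h

113 mg/h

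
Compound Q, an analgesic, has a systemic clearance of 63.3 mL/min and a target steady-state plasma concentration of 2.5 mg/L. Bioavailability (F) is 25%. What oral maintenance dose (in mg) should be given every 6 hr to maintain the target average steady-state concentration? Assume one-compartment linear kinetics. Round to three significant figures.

Convert clearance: 63.3 mL/min × 60 min/h ÷ 1000 mL/L = 3.798 L/h
D = CL × Css × τ / F = 3.798 × 2.5 × 6 / 0.25 = 227.9 mg

228 mg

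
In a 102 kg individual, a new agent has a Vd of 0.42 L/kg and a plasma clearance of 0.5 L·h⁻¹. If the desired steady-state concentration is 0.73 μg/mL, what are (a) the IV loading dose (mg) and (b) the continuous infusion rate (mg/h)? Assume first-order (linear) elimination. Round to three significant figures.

Vd = 0.42 L/kg × 102 kg = 42.84 L
Loading: fill Vd to C_target → 42.84 L × 0.73 mg/L = 31.27 mg
Infusion rate = 0.5000 L/h × 0.73 mg/L = 0.3650 mg/h

(a) 31.3 mg; (b) 0.365 mg/h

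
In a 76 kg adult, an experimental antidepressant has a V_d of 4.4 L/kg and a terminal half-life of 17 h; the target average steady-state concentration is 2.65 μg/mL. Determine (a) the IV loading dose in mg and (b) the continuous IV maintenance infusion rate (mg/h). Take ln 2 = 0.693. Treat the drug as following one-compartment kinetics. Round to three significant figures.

(a) 886 mg; (b) 36.1 mg/h

Vd(total) = 76 kg × 4.4 L/kg = 334.4 L
LD = Vd × C = 334.4 × 2.65 = 886.2 mg
CL = 0.693 × Vd / t½ = 0.693 × 334.4 / 17 = 13.63 L/h
Infusion rate = CL × Css = 13.63 × 2.65 = 36.12 mg/h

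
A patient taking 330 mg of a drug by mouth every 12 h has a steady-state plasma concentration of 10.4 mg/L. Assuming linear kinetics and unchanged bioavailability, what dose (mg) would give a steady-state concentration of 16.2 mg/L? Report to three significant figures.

With linear kinetics, Css is proportional to dose rate (D/τ) at fixed clearance.
D₂ = D₁ × (Css,target / Css,current) = 330 × 16.2/10.4 = 514.0 mg

514 mg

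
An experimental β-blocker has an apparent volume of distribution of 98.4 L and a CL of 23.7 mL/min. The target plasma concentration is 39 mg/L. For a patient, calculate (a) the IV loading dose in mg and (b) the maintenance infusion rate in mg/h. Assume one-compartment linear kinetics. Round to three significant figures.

LD = Vd · C_target = 98.40 × 39 = 3838 mg
Convert clearance: 23.7 mL/min × 60 min/h ÷ 1000 mL/L = 1.422 L/h
Infusion rate = 1.422 L/h × 39 mg/L = 55.46 mg/h

(a) 3840 mg; (b) 55.5 mg/h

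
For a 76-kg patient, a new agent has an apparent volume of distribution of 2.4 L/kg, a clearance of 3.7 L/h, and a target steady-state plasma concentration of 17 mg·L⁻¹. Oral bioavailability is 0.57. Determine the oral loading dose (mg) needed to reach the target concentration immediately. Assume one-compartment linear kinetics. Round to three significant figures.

Total Vd = 2.4 × 76 = 182.4 L
The loading dose fills Vd to the target concentration; clearance is irrelevant here.
LD = Vd × C / F = 182.4 × 17.00 / 0.57 = 5440 mg

5440 mg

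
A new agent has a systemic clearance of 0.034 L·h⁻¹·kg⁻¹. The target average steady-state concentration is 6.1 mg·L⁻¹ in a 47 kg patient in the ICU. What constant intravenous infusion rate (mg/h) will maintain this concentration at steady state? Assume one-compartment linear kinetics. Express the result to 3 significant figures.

CL = 0.034 L·h⁻¹·kg⁻¹ × 47 kg = 1.598 L/h
Infusion rate = CL · Css = 1.598 L/h × 6.1 mg/L = 9.748 mg/h

9.75 mg/h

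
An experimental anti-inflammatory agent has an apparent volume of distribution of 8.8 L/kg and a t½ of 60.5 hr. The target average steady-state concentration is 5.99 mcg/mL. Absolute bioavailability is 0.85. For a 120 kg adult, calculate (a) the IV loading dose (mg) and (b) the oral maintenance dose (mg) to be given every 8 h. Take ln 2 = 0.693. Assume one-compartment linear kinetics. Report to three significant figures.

(a) 6330 mg; (b) 682 mg

Vd = 8.8 L/kg × 120 kg = 1056 L
LD = Vd × C = 1056 × 5.99 = 6325 mg
CL = 0.693 × Vd / t½ = 0.693 × 1056 / 60.5 = 12.10 L/h
D = CL × Css × τ / F = 12.10 × 5.99 × 8 / 0.85 = 682.2 mg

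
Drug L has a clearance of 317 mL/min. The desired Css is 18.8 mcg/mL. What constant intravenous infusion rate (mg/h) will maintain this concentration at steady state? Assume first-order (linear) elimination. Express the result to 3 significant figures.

CL = 317 mL/min = 317 × 0.06 = 19.02 L/h
Infusion rate = CL · Css = 19.02 L/h × 18.8 mg/L = 357.6 mg/h

358 mg/h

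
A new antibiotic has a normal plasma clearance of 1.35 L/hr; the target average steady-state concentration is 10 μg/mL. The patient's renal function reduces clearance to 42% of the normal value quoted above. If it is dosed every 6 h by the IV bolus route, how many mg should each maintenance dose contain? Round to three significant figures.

Patient clearance = 0.42 × 1.350 = 0.5670 L/h
D = CL × Css × τ = 0.5670 × 10 × 6 = 34.02 mg

34.0 mg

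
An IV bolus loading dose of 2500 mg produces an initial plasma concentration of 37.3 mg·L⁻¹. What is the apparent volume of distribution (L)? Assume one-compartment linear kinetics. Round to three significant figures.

67.0 L

Immediately after an IV bolus, C₀ = Dose / Vd, so Vd = Dose / C₀.
Vd = 2500 / 37.3 = 67.02 L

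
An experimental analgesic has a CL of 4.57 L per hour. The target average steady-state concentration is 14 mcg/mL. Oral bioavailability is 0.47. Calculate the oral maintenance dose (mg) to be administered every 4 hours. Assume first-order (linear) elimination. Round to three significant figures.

D = CL × Css × τ / F = 4.570 × 14 × 4 / 0.47 = 544.5 mg

545 mg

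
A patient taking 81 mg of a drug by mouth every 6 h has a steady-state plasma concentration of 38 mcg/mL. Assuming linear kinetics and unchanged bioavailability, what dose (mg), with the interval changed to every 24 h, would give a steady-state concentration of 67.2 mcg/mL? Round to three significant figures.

For first-order elimination, Css ∝ F·D/(CL·τ); F and CL are unchanged, so Css ∝ D/τ.
D₂ = D₁ × (Css,target / Css,current) × (τ₂/τ₁) = 81 × (67.2/38) × (24/6) = 573.0 mg

573 mg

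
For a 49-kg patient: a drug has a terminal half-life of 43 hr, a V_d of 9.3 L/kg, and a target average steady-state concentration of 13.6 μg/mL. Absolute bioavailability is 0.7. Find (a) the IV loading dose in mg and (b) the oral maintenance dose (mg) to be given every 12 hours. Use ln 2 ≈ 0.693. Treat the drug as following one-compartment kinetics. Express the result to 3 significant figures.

Vd = 9.3 L/kg × 49 kg = 455.7 L
LD = Vd × C = 455.7 × 13.6 = 6198 mg
CL = 0.693 × Vd / t½ = 0.693 × 455.7 / 43 = 7.344 L/h
D = CL × Css × τ / F = 7.344 × 13.6 × 12 / 0.7 = 1712 mg

(a) 6200 mg; (b) 1710 mg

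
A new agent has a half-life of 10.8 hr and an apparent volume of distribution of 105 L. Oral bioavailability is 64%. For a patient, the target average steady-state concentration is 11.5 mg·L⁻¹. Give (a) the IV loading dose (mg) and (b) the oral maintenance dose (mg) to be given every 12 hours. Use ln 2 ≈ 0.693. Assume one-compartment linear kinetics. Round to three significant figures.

(a) 1210 mg; (b) 1450 mg

LD = Vd × C = 105.0 × 11.5 = 1208 mg
CL = 0.693 × Vd / t½ = 0.693 × 105.0 / 10.8 = 6.738 L/h
D = CL × Css × τ / F = 6.738 × 11.5 × 12 / 0.64 = 1453 mg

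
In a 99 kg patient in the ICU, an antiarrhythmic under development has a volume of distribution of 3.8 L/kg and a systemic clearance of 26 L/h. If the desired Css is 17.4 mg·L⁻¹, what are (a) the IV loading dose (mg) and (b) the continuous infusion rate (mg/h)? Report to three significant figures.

(a) 6550 mg; (b) 452 mg/h

Vd = 3.8 L/kg × 99 kg = 376.2 L
LD = Vd · C_target = 376.2 × 17.4 = 6546 mg
Maintenance: replace elimination → rate = CL × Css = 26.00 × 17.4 = 452.4 mg/h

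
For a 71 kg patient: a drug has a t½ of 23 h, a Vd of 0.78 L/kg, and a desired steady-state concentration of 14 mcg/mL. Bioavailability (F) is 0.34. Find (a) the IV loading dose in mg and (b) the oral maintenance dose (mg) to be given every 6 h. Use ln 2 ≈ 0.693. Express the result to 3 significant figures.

Total Vd = 0.78 × 71 = 55.38 L
LD = Vd × C = 55.38 × 14 = 775.3 mg
CL = 0.693 × Vd / t½ = 0.693 × 55.38 / 23 = 1.669 L/h
D = CL × Css × τ / F = 1.669 × 14 × 6 / 0.34 = 412.3 mg

(a) 775 mg; (b) 412 mg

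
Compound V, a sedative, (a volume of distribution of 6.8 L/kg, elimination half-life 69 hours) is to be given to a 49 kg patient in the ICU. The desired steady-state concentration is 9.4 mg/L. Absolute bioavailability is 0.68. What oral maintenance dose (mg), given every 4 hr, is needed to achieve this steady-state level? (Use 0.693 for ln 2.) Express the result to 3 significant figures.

185 mg

Total Vd = 6.8 × 49 = 333.2 L
k = 0.693/69 = 0.01004 h⁻¹, so CL = k·Vd = 0.01004 × 333.2 = 3.345 L/h
D = CL × Css × τ / F = 3.345 × 9.4 × 4 / 0.68 = 185.0 mg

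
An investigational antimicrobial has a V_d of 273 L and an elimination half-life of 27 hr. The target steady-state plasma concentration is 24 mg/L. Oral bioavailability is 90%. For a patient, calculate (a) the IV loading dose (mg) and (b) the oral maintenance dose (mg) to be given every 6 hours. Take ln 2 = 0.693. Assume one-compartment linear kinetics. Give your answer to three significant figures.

LD = Vd × C = 273.0 × 24 = 6552 mg
CL = 0.693 × Vd / t½ = 0.693 × 273.0 / 27 = 7.007 L/h
D = CL × Css × τ / F = 7.007 × 24 × 6 / 0.9 = 1121 mg

(a) 6550 mg; (b) 1120 mg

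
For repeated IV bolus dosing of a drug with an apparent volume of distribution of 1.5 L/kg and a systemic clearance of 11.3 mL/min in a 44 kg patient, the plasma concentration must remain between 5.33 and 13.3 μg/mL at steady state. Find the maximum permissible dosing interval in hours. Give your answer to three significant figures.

89.0 h

Vd = 1.5 L/kg × 44 kg = 66.00 L
CL = 11.3 mL/min = 11.3 × 0.06 = 0.6780 L/h
k = CL / Vd = 0.6780 / 66.00 = 0.01027 h⁻¹
Between IV bolus doses, concentration decays as C = C₀·e^(−kτ), so C_peak/C_trough = e^(kτ).
τ_max = ln(C_peak/C_trough) / k = ln(13.3/5.33) / 0.01027 = 0.9144 / 0.01027 = 89.04 h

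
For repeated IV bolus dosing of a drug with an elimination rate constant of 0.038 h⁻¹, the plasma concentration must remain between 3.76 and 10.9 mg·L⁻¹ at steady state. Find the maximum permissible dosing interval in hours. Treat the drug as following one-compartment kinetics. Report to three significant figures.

Between IV bolus doses, concentration decays as C = C₀·e^(−kτ), so C_peak/C_trough = e^(kτ).
τ_max = ln(C_peak/C_trough) / k = ln(10.9/3.76) / 0.03800 = 1.064 / 0.03800 = 28.00 h

28.0 h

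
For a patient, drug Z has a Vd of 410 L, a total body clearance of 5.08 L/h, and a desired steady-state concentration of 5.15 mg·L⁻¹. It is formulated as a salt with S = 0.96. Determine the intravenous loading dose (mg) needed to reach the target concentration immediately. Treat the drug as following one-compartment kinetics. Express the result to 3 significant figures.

LD is governed by Vd — clearance does not enter the loading-dose calculation.
LD = Vd × C / S = 410.0 × 5.150 / 0.96 = 2199 mg

2200 mg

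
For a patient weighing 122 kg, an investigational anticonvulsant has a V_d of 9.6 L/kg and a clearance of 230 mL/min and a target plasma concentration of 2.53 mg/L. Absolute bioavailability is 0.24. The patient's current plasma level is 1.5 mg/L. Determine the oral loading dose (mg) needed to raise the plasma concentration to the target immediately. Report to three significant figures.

Total Vd = 9.6 × 122 = 1171 L
Concentration deficit ΔC = 2.53 − 1.5 = 1.030 mg/L
LD = Vd × ΔC / F = 1171 × 1.030 / 0.24 = 5026 mg

5030 mg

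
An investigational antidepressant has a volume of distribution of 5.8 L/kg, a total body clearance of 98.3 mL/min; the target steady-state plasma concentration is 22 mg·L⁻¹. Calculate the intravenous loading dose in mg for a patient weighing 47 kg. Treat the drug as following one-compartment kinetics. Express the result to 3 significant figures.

6000 mg

Vd(total) = 47 kg × 5.8 L/kg = 272.6 L
LD = Vd × C = 272.6 × 22.00 = 5997 mg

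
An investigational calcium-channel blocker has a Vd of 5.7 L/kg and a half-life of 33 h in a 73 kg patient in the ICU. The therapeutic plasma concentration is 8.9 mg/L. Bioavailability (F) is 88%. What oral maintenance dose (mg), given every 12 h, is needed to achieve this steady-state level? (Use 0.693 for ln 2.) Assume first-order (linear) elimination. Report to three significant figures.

Vd = 5.7 L/kg × 73 kg = 416.1 L
k = 0.693/33 = 0.02100 h⁻¹, so CL = k·Vd = 0.02100 × 416.1 = 8.738 L/h
D = CL × Css × τ / F = 8.738 × 8.9 × 12 / 0.88 = 1060 mg

1060 mg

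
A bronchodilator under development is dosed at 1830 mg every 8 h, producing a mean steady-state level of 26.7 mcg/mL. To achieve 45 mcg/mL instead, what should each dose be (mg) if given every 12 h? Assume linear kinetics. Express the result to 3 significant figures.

With linear kinetics, Css is proportional to dose rate (D/τ) at fixed clearance.
D₂ = D₁ × (Css,target / Css,current) × (τ₂/τ₁) = 1830 × (45/26.7) × (12/8) = 4626 mg

4630 mg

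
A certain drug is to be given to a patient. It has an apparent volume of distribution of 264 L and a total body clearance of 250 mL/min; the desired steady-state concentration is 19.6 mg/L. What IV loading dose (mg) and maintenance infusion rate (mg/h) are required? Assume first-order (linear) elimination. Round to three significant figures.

Loading dose = Vd × C = 264.0 × 19.6 = 5174 mg
Convert clearance: 250 mL/min × 60 min/h ÷ 1000 mL/L = 15.00 L/h
Maintenance infusion rate = CL × Css = 15.00 × 19.6 = 294.0 mg/h

(a) 5170 mg; (b) 294 mg/h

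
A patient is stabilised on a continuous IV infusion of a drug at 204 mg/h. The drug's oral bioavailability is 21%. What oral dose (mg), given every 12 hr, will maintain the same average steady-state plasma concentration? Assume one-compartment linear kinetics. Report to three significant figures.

11700 mg

To maintain the same Css, the systemic dosing rate must be unchanged: F·D/τ = infusion rate.
D = rate × τ / F = 204 × 12 / 0.21 = 11660 mg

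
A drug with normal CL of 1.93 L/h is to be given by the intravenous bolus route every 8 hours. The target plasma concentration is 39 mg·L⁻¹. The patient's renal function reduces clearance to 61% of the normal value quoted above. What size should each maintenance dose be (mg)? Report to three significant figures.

367 mg

Patient clearance = 0.61 × 1.930 = 1.177 L/h
At steady state, dose per interval replaces the amount cleared in that interval: D/τ = CL·Css.
D = CL × Css × τ = 1.177 × 39 × 8 = 367.2 mg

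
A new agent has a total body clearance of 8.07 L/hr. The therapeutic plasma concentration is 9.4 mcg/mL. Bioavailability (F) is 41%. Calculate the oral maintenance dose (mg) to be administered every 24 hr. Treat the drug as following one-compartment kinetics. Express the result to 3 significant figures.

D = CL × Css × τ / F = 8.070 × 9.4 × 24 / 0.41 = 4440 mg

4440 mg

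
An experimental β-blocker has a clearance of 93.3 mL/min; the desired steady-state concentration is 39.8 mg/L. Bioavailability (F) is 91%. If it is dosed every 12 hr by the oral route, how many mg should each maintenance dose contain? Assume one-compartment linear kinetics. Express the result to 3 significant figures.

Convert clearance: 93.3 mL/min × 60 min/h ÷ 1000 mL/L = 5.598 L/h
At steady state, dose per interval replaces the amount cleared in that interval: F·D/τ = CL·Css.
D = CL × Css × τ / F = 5.598 × 39.8 × 12 / 0.91 = 2938 mg

2940 mg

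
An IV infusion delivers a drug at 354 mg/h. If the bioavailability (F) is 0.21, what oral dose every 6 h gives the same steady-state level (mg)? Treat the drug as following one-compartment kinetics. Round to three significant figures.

To maintain the same Css, the systemic dosing rate must be unchanged: F·D/τ = infusion rate.
D = rate × τ / F = 354 × 6 / 0.21 = 10110 mg

10100 mg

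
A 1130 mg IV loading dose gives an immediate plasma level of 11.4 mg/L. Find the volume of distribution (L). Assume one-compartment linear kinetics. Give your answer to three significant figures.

Immediately after an IV bolus, C₀ = Dose / Vd, so Vd = Dose / C₀.
Vd = 1130 / 11.4 = 99.12 L

99.1 L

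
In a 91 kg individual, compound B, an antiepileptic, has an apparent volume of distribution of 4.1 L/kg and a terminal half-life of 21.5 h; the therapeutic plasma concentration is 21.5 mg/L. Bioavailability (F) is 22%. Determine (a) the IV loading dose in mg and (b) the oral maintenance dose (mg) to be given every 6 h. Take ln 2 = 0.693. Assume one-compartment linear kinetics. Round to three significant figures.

(a) 8020 mg; (b) 7050 mg

Vd = 4.1 L/kg × 91 kg = 373.1 L
LD = Vd × C = 373.1 × 21.5 = 8022 mg
CL = 0.693 × Vd / t½ = 0.693 × 373.1 / 21.5 = 12.03 L/h
D = CL × Css × τ / F = 12.03 × 21.5 × 6 / 0.22 = 7054 mg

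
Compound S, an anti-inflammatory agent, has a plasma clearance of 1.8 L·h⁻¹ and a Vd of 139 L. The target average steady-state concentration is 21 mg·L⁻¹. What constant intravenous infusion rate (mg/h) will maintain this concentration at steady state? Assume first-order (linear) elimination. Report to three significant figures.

Maintenance depends on clearance, not Vd — rate in must match rate out.
Infusion rate = CL · Css = 1.800 L/h × 21 mg/L = 37.80 mg/h

37.8 mg/h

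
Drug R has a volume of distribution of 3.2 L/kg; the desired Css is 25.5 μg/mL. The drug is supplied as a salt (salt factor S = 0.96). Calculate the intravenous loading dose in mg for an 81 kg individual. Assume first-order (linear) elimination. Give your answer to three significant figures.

6890 mg

Total Vd = 3.2 × 81 = 259.2 L
The loading dose fills Vd to the target concentration.
LD = Vd × C / S = 259.2 × 25.50 / 0.96 = 6885 mg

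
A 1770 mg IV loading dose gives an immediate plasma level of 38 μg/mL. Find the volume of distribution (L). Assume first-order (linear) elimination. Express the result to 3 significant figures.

46.6 L

Immediately after an IV bolus, C₀ = Dose / Vd, so Vd = Dose / C₀.
Vd = 1770 / 38 = 46.58 L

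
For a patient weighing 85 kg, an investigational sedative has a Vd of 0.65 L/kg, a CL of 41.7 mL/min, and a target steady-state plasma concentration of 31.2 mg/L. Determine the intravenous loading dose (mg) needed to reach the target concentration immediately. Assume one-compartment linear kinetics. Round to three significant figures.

1720 mg

Vd = 0.65 L/kg × 85 kg = 55.25 L
The loading dose fills Vd to the target concentration; clearance is irrelevant here.
LD = Vd × C = 55.25 × 31.20 = 1724 mg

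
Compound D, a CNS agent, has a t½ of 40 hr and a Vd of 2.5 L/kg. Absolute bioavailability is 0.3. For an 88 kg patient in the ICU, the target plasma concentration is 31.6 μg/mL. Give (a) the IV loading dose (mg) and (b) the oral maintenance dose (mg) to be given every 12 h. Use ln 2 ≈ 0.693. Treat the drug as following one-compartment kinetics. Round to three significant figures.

(a) 6950 mg; (b) 4820 mg

Vd = 2.5 L/kg × 88 kg = 220.0 L
LD = Vd × C = 220.0 × 31.6 = 6952 mg
CL = 0.693 × Vd / t½ = 0.693 × 220.0 / 40 = 3.812 L/h
D = CL × Css × τ / F = 3.812 × 31.6 × 12 / 0.3 = 4818 mg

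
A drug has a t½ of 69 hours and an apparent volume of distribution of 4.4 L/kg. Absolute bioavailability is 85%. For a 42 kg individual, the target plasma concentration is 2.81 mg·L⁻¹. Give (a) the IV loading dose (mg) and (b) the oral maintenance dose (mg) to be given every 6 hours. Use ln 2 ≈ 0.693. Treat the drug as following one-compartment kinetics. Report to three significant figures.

(a) 519 mg; (b) 36.8 mg

Vd(total) = 42 kg × 4.4 L/kg = 184.8 L
LD = Vd × C = 184.8 × 2.81 = 519.3 mg
CL = 0.693 × Vd / t½ = 0.693 × 184.8 / 69 = 1.856 L/h
D = CL × Css × τ / F = 1.856 × 2.81 × 6 / 0.85 = 36.81 mg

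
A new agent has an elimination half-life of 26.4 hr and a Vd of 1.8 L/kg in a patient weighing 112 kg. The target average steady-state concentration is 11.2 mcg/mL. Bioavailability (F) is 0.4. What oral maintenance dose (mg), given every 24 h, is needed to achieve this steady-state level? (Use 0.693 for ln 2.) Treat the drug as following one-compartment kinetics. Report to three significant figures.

Vd(total) = 112 kg × 1.8 L/kg = 201.6 L
k = 0.693/26.4 = 0.02625 h⁻¹, so CL = k·Vd = 0.02625 × 201.6 = 5.292 L/h
D = CL × Css × τ / F = 5.292 × 11.2 × 24 / 0.4 = 3556 mg

3560 mg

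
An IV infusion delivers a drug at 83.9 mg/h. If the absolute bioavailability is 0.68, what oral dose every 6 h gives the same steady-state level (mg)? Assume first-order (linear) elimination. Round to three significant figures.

To maintain the same Css, the systemic dosing rate must be unchanged: F·D/τ = infusion rate.
D = rate × τ / F = 83.9 × 6 / 0.68 = 740.3 mg

740 mg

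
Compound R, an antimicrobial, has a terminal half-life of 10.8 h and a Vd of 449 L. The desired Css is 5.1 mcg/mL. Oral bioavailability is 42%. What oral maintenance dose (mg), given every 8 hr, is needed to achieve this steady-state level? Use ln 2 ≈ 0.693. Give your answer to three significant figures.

CL = ln 2 · Vd / t½ = 0.693 × 449.0 / 10.8 = 28.81 L/h
D = CL × Css × τ / F = 28.81 × 5.1 × 8 / 0.42 = 2799 mg

2800 mg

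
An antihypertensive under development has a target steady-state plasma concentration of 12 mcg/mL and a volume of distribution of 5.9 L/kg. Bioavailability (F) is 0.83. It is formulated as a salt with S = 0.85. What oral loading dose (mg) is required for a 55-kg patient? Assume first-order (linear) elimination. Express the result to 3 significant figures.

5520 mg

Vd(total) = 55 kg × 5.9 L/kg = 324.5 L
The loading dose fills Vd to the target concentration.
LD = Vd × C / F / S = 324.5 × 12.00 / 0.83 / 0.85 = 5519 mg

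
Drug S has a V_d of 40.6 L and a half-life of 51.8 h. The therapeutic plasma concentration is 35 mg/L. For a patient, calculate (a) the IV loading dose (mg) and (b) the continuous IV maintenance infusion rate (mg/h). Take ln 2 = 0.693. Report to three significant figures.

LD = Vd × C = 40.60 × 35 = 1421 mg
CL = 0.693 × Vd / t½ = 0.693 × 40.60 / 51.8 = 0.5432 L/h
Infusion rate = CL × Css = 0.5432 × 35 = 19.01 mg/h

(a) 1420 mg; (b) 19.0 mg/h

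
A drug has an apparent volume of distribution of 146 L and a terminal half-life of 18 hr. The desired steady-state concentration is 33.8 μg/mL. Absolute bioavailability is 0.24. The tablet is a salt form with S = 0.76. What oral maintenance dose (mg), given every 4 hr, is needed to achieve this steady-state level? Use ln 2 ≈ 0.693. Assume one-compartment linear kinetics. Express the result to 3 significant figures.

4170 mg

CL = ln 2 · Vd / t½ = 0.693 × 146.0 / 18 = 5.621 L/h
D = CL × Css × τ / F / S = 5.621 × 33.8 × 4 / 0.24 / 0.76 = 4166 mg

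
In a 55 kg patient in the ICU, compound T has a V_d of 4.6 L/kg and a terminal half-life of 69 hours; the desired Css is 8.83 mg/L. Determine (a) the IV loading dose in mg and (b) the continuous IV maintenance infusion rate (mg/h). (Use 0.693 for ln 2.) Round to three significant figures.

(a) 2230 mg; (b) 22.4 mg/h

Total Vd = 4.6 × 55 = 253.0 L
LD = Vd × C = 253.0 × 8.83 = 2234 mg
CL = 0.693 × Vd / t½ = 0.693 × 253.0 / 69 = 2.541 L/h
Infusion rate = CL × Css = 2.541 × 8.83 = 22.44 mg/h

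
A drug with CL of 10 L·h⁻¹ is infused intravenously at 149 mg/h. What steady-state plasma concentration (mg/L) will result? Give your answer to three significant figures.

14.9 mg/L

Css = rate / CL = 149 / 10.00 = 14.90 mg/L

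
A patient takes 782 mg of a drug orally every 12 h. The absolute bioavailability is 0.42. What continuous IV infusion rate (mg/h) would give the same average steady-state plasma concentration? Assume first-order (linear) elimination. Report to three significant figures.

Equivalent systemic input: infusion rate = F·D/τ.
Rate = 0.42 × 782 / 12 = 27.37 mg/h

27.4 mg/h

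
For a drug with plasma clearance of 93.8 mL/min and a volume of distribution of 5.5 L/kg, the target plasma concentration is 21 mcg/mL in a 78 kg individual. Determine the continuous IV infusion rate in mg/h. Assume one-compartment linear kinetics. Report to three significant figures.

118 mg/h

Convert clearance: 93.8 mL/min × 60 min/h ÷ 1000 mL/L = 5.628 L/h
Vd does not affect the maintenance rate; only clearance governs steady-state input.
Rate = CL × Css = 5.628 × 21 = 118.2 mg/h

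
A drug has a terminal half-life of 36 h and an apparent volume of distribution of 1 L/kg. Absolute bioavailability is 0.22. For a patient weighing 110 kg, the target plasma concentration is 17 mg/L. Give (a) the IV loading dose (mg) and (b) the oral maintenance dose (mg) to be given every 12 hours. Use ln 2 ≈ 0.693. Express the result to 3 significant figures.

Total Vd = 1 × 110 = 110.0 L
LD = Vd × C = 110.0 × 17 = 1870 mg
CL = 0.693 × Vd / t½ = 0.693 × 110.0 / 36 = 2.118 L/h
D = CL × Css × τ / F = 2.118 × 17 × 12 / 0.22 = 1964 mg

(a) 1870 mg; (b) 1960 mg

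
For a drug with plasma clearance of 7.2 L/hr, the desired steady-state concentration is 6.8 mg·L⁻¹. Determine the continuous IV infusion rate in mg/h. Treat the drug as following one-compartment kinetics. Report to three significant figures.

49.0 mg/h

Infusion rate = CL · Css = 7.200 L/h × 6.8 mg/L = 48.96 mg/h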